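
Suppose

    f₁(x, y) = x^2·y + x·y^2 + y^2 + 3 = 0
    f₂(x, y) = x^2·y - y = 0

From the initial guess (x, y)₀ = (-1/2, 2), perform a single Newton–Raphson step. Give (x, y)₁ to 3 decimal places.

At (-1/2, 2): F = (5.500, -1.500).
Jacobian J = [[2·x·y + y^2, x^2 + 2·x·y + 2·y], [2·x·y, x^2 - 1]].
At the point, J = [[2.000, 2.250], [-2.000, -0.750]] (det J = 3.000).
Solving J·Δ = −F gives Δ = (0.250, -2.667).
Then the next iterate is (x, y)₁ = (-0.250, -0.667).

(-0.250, -0.667)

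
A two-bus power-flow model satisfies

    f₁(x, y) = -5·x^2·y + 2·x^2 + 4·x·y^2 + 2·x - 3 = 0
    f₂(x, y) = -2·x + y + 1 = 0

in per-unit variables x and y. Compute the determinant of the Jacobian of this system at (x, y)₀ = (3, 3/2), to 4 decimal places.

-40.0000

J = [[-10·x·y + 4·x + 4·y^2 + 2, -5·x^2 + 8·x·y], [-2, 1]].
At the point, J = [[-22.0000, -9.0000], [-2.0000, 1.0000]].
det J = -40.0000.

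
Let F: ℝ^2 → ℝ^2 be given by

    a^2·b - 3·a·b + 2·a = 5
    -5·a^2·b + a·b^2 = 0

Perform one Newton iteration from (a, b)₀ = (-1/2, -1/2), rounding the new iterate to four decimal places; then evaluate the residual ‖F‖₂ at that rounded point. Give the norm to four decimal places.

2808.8418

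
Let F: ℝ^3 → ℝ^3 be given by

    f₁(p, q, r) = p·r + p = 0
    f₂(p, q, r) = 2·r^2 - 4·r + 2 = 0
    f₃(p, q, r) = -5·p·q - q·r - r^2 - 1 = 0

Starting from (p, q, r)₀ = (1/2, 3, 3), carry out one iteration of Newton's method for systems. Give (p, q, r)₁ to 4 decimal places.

(0.1250, 0.8409, 2.0000)

At (1/2, 3, 3): F = (2.0000, 8.0000, -26.5000).
Jacobian J = [[r + 1, 0, p], [0, 0, 4·r - 4], [-5·q, -5·p - r, -q - 2·r]].
At the point, J = [[4.0000, 0.0000, 0.5000], [0.0000, 0.0000, 8.0000], [-15.0000, -5.5000, -9.0000]] (det J = 176.0000).
Solving J·Δ = −F gives Δ = (-0.3750, -2.1591, -1.0000).
Then the next iterate is (p, q, r)₁ = (0.1250, 0.8409, 2.0000).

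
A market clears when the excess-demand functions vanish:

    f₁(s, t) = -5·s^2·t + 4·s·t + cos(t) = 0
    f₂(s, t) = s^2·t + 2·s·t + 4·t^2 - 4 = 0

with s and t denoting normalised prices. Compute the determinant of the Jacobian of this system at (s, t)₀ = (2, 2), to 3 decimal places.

-613.088

J = [[-10·s·t + 4·t, -5·s^2 + 4·s - sin(t)], [2·s·t + 2·t, s^2 + 2·s + 8·t]].
At the point, J = [[-32.000, -12.90930], [12.000, 24.000]].
det J = -613.088.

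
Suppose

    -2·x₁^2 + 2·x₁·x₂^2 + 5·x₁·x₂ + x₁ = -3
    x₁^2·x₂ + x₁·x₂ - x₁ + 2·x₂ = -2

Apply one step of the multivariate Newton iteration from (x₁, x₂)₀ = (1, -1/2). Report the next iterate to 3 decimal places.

(1.240, -0.100)

At (1, -1/2): F = (0.000, -1.000).
Jacobian J = [[-4·x₁ + 2·x₂^2 + 5·x₂ + 1, 4·x₁·x₂ + 5·x₁], [2·x₁·x₂ + x₂ - 1, x₁^2 + x₁ + 2]].
At the point, J = [[-5.000, 3.000], [-2.500, 4.000]] (det J = -12.500).
Solving J·Δ = −F gives Δ = (0.240, 0.400).
Then the next iterate is (x₁, x₂)₁ = (1.240, -0.100).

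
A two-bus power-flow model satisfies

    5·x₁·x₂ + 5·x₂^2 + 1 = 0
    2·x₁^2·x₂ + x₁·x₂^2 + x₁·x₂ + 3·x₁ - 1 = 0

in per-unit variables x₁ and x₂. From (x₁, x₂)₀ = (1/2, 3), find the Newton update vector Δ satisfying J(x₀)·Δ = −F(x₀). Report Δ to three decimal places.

At (1/2, 3): F = (53.500, 8.000).
Jacobian J = [[5·x₂, 5·x₁ + 10·x₂], [4·x₁·x₂ + x₂^2 + x₂ + 3, 2·x₁^2 + 2·x₁·x₂ + x₁]].
At the point, J = [[15.000, 32.500], [21.000, 4.000]] (det J = -622.500).
Solving J·Δ = −F gives Δ = (-0.074, -1.612).

(-0.074, -1.612)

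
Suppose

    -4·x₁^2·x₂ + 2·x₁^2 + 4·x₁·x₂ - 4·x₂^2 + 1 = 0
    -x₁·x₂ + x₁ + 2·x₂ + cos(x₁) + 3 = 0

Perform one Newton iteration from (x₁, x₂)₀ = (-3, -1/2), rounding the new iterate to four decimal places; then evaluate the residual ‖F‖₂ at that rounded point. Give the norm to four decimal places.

12.1283

At (-3, -1/2): F = (42.0000, -3.489992).
Jacobian J = [[-8·x₁·x₂ + 4·x₁ + 4·x₂, -4·x₁^2 + 4·x₁ - 8·x₂], [-x₂ - sin(x₁) + 1, -x₁ + 2]].
At the point, J = [[-26.0000, -44.0000], [1.641120, 5.0000]] (det J = -57.790720).
Solving J·Δ = −F gives Δ = (0.9766, 0.3774).
Then the next iterate is (x₁, x₂)₁ = (-2.0234, -0.1226).
Re-evaluating at (-2.0234, -0.1226): F = (12.128217, 0.046023), so ‖F‖₂ = 12.1283.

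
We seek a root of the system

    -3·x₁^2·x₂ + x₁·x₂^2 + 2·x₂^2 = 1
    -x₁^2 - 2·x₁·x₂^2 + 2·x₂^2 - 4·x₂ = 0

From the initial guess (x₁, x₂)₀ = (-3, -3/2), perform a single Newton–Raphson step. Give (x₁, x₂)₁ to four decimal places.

(-2.0631, -0.9141)

At (-3, -3/2): F = (37.2500, 15.0000).
Jacobian J = [[-6·x₁·x₂ + x₂^2, -3·x₁^2 + 2·x₁·x₂ + 4·x₂], [-2·x₁ - 2·x₂^2, -4·x₁·x₂ + 4·x₂ - 4]].
At the point, J = [[-24.7500, -24.0000], [1.5000, -28.0000]] (det J = 729.0000).
Solving J·Δ = −F gives Δ = (0.9369, 0.5859).
Then the next iterate is (x₁, x₂)₁ = (-2.0631, -0.9141).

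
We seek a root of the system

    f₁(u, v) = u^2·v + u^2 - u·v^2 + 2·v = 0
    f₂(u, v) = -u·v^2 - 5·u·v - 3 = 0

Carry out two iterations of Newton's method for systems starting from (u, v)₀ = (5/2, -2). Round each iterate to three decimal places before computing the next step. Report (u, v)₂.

At (5/2, -2): F = (-20.250, 12.000).
Jacobian J = [[2·u·v + 2·u - v^2, u^2 - 2·u·v + 2], [-v^2 - 5·v, -2·u·v - 5·u]].
At the point, J = [[-9.000, 18.250], [6.000, -2.500]] (det J = -87.000).
Solving J·Δ = −F gives Δ = (-1.935, 0.155).
Then the next iterate is (u, v)₁ = (0.565, -1.845).
Round to (0.565, -1.845) and repeat: F = (-5.88302, 0.28885), J = [[-4.35887, 4.40407], [5.82097, -0.74015]].
Δ = (0.138, 1.472), so (u, v)₂ = (0.703, -0.373).

(0.703, -0.373)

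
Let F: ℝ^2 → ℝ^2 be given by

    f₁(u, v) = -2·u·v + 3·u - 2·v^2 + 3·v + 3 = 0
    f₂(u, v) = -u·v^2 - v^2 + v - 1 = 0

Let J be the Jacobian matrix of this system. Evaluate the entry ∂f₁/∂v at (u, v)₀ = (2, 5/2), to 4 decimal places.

-11.0000

∂f₁/∂v = -2·u - 4·v + 3.
At (2, 5/2) this is -11.0000.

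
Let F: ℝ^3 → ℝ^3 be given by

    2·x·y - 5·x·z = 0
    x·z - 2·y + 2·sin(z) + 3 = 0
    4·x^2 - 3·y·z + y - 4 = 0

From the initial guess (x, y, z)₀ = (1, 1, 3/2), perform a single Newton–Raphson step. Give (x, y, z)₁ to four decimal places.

(1.9535, 3.2498, 0.2511)

At (1, 1, 3/2): F = (-5.5000, 4.494990, -3.5000).
Jacobian J = [[2·y - 5·z, 2·x, -5·x], [z, -2, x + 2·cos(z)], [8·x, -3·z + 1, -3·y]].
At the point, J = [[-5.5000, 2.0000, -5.0000], [1.5000, -2.0000, 1.141474], [8.0000, -3.5000, -3.0000]] (det J = -81.459792).
Solving J·Δ = −F gives Δ = (0.9535, 2.2498, -1.2489).
Then the next iterate is (x, y, z)₁ = (1.9535, 3.2498, 0.2511).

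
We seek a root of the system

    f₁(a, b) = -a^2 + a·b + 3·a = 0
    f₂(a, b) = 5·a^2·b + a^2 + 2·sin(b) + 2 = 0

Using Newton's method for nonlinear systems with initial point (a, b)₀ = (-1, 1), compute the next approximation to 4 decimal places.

(-0.1537, 1.0777)

At (-1, 1): F = (-5.0000, 9.682942).
Jacobian J = [[-2·a + b + 3, a], [10·a·b + 2·a, 5·a^2 + 2·cos(b)]].
At the point, J = [[6.0000, -1.0000], [-12.0000, 6.080605]] (det J = 24.483628).
Solving J·Δ = −F gives Δ = (0.8463, 0.0777).
Then the next iterate is (a, b)₁ = (-0.1537, 1.0777).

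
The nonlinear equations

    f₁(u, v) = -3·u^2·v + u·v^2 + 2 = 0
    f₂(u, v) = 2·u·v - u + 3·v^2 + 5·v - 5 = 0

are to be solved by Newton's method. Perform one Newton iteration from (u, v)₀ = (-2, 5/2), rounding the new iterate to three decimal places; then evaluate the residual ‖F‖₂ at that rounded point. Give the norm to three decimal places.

11.333

At (-2, 5/2): F = (-40.500, 18.250).
Jacobian J = [[-6·u·v + v^2, -3·u^2 + 2·u·v], [2·v - 1, 2·u + 6·v + 5]].
At the point, J = [[36.250, -22.000], [4.000, 16.000]] (det J = 668.000).
Solving J·Δ = −F gives Δ = (0.369, -1.233).
Then the next iterate is (u, v)₁ = (-1.631, 1.267).
Re-evaluating at (-1.631, 1.267): F = (-10.72950, 3.64891), so ‖F‖₂ = 11.333.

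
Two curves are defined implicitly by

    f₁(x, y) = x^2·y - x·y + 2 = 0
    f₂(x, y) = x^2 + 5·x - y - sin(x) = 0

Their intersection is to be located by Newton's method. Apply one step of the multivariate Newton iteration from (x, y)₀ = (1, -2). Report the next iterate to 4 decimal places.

(2.0000, 11.6182)

At (1, -2): F = (2.0000, 7.158529).
Jacobian J = [[2·x·y - y, x^2 - x], [2·x - cos(x) + 5, -1]].
At the point, J = [[-2.0000, 0.0000], [6.459698, -1.0000]] (det J = 2.0000).
Solving J·Δ = −F gives Δ = (1.0000, 13.6182).
Then the next iterate is (x, y)₁ = (2.0000, 11.6182).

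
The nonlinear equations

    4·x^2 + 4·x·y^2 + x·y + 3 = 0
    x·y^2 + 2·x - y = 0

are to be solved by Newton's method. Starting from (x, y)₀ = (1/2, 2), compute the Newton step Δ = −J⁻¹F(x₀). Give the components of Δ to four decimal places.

(0.1552, -1.9310)

At (1/2, 2): F = (13.0000, 1.0000).
Jacobian J = [[8·x + 4·y^2 + y, 8·x·y + x], [y^2 + 2, 2·x·y - 1]].
At the point, J = [[22.0000, 8.5000], [6.0000, 1.0000]] (det J = -29.0000).
Solving J·Δ = −F gives Δ = (0.1552, -1.9310).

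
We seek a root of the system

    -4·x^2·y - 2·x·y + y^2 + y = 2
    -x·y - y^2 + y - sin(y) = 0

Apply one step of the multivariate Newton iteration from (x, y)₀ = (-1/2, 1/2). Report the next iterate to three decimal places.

At (-1/2, 1/2): F = (-1.250, 0.02057).
Jacobian J = [[-8·x·y - 2·y, -4·x^2 - 2·x + 2·y + 1], [-y, -x - 2·y - cos(y) + 1]].
At the point, J = [[1.000, 2.000], [-0.500, -0.37758]] (det J = 0.62242).
Solving J·Δ = −F gives Δ = (-0.692, 0.971).
Then the next iterate is (x, y)₁ = (-1.192, 1.471).

(-1.192, 1.471)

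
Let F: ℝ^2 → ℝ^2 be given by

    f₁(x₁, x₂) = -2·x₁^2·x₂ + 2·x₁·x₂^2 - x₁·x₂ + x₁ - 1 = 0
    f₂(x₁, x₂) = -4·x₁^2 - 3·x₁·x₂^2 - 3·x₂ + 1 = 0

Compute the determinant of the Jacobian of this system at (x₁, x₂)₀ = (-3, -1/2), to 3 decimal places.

J = [[-4·x₁·x₂ + 2·x₂^2 - x₂ + 1, -2·x₁^2 + 4·x₁·x₂ - x₁], [-8·x₁ - 3·x₂^2, -6·x₁·x₂ - 3]].
At the point, J = [[-4.000, -9.000], [23.250, -12.000]].
det J = 257.250.

257.250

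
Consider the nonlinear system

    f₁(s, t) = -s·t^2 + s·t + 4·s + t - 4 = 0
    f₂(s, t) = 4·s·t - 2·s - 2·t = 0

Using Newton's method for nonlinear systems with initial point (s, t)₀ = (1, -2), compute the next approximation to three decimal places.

(0.643, -0.786)

At (1, -2): F = (-8.000, -6.000).
Jacobian J = [[-t^2 + t + 4, -2·s·t + s + 1], [4·t - 2, 4·s - 2]].
At the point, J = [[-2.000, 6.000], [-10.000, 2.000]] (det J = 56.000).
Solving J·Δ = −F gives Δ = (-0.357, 1.214).
Then the next iterate is (s, t)₁ = (0.643, -0.786).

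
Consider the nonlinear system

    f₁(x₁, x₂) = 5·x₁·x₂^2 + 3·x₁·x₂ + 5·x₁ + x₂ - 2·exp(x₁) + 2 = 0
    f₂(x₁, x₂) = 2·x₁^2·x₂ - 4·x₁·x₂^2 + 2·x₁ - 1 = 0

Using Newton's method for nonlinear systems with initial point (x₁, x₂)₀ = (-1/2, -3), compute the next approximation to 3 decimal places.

(0.488, -4.146)

At (-1/2, -3): F = (-22.71306, 14.500).
Jacobian J = [[5·x₂^2 + 3·x₂ - 2·exp(x₁) + 5, 10·x₁·x₂ + 3·x₁ + 1], [4·x₁·x₂ - 4·x₂^2 + 2, 2·x₁^2 - 8·x₁·x₂]].
At the point, J = [[39.78694, 14.500], [-28.000, -11.500]] (det J = -51.54979).
Solving J·Δ = −F gives Δ = (0.988, -1.146).
Then the next iterate is (x₁, x₂)₁ = (0.488, -4.146).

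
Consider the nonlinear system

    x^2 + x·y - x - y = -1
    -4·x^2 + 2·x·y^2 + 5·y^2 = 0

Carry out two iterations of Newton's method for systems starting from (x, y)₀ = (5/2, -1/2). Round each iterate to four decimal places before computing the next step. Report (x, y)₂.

(-0.0679, 0.4526)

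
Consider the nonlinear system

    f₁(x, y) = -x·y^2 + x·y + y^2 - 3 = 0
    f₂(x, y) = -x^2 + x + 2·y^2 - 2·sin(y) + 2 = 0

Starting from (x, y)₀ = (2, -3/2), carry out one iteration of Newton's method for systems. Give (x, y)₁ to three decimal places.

At (2, -3/2): F = (-8.250, 6.49499).
Jacobian J = [[-y^2 + y, -2·x·y + x + 2·y], [-2·x + 1, 4·y - 2·cos(y)]].
At the point, J = [[-3.750, 5.000], [-3.000, -6.14147]] (det J = 38.03053).
Solving J·Δ = −F gives Δ = (-0.478, 1.291).
Then the next iterate is (x, y)₁ = (1.522, -0.209).

(1.522, -0.209)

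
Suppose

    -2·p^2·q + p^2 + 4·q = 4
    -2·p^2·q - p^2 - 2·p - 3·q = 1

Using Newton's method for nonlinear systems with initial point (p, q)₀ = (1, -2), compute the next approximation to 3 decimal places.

At (1, -2): F = (-7.000, 6.000).
Jacobian J = [[-4·p·q + 2·p, -2·p^2 + 4], [-4·p·q - 2·p - 2, -2·p^2 - 3]].
At the point, J = [[10.000, 2.000], [4.000, -5.000]] (det J = -58.000).
Solving J·Δ = −F gives Δ = (0.397, 1.517).
Then the next iterate is (p, q)₁ = (1.397, -0.483).

(1.397, -0.483)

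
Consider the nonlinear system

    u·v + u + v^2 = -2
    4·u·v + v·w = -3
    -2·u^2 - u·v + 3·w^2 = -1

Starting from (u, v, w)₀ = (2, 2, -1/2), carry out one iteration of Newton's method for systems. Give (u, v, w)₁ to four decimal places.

(1.3333, 0.3333, -0.5833)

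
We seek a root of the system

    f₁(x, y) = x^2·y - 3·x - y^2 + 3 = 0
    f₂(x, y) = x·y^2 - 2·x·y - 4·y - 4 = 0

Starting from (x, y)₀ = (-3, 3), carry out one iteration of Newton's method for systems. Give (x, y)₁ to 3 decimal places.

At (-3, 3): F = (30.000, -25.000).
Jacobian J = [[2·x·y - 3, x^2 - 2·y], [y^2 - 2·y, 2·x·y - 2·x - 4]].
At the point, J = [[-21.000, 3.000], [3.000, -16.000]] (det J = 327.000).
Solving J·Δ = −F gives Δ = (1.239, -1.330).
Then the next iterate is (x, y)₁ = (-1.761, 1.670).

(-1.761, 1.670)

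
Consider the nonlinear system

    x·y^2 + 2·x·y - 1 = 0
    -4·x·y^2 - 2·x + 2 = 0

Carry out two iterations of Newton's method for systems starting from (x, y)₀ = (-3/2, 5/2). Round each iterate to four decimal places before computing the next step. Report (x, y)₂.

(0.1622, 1.8132)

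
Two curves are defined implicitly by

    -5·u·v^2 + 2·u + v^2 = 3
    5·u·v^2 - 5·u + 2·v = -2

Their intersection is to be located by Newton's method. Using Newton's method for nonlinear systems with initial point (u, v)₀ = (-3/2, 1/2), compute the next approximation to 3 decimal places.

(0.374, 0.791)

At (-3/2, 1/2): F = (-3.875, 8.625).
Jacobian J = [[-5·v^2 + 2, -10·u·v + 2·v], [5·v^2 - 5, 10·u·v + 2]].
At the point, J = [[0.750, 8.500], [-3.750, -5.500]] (det J = 27.750).
Solving J·Δ = −F gives Δ = (1.874, 0.291).
Then the next iterate is (u, v)₁ = (0.374, 0.791).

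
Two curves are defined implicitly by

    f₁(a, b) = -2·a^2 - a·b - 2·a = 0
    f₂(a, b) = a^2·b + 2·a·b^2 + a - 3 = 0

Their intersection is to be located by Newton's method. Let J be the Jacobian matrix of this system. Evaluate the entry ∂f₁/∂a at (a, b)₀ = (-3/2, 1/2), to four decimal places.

3.5000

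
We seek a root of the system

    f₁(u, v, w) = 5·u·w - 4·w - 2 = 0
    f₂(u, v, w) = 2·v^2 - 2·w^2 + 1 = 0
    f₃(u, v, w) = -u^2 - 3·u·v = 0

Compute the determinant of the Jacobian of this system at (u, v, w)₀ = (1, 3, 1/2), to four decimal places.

J = [[5·w, 0, 5·u - 4], [0, 4·v, -4·w], [-2·u - 3·v, -3·u, 0]].
At the point, J = [[2.5000, 0.0000, 1.0000], [0.0000, 12.0000, -2.0000], [-11.0000, -3.0000, 0.0000]].
det J = 117.0000.

117.0000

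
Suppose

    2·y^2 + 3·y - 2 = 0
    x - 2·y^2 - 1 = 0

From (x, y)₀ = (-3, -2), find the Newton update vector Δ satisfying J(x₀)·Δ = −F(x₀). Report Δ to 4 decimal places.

At (-3, -2): F = (0.0000, -12.0000).
Jacobian J = [[0, 4·y + 3], [1, -4·y]].
At the point, J = [[0.0000, -5.0000], [1.0000, 8.0000]] (det J = 5.0000).
Solving J·Δ = −F gives Δ = (12.0000, 0.0000).

(12.0000, 0.0000)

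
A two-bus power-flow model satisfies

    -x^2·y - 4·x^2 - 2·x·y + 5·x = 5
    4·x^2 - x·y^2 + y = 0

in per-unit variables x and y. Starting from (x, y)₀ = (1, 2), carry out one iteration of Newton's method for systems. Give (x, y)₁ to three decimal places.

(0.200, 1.600)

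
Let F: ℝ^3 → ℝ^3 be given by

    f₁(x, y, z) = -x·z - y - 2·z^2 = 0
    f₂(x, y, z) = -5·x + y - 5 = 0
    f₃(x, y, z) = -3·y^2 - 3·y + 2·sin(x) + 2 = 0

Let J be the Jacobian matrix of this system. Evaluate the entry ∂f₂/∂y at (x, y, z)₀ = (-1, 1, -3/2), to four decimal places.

1.0000

∂f₂/∂y = 1.
At (-1, 1, -3/2) this is 1.0000.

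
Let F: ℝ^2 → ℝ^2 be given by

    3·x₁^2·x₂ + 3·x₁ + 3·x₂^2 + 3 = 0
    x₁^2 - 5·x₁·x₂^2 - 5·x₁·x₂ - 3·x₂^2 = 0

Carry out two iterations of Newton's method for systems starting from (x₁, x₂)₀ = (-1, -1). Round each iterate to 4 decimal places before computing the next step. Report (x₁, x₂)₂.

(1.3694, 1.7215)

At (-1, -1): F = (0.0000, -2.0000).
Jacobian J = [[6·x₁·x₂ + 3, 3·x₁^2 + 6·x₂], [2·x₁ - 5·x₂^2 - 5·x₂, -10·x₁·x₂ - 5·x₁ - 6·x₂]].
At the point, J = [[9.0000, -3.0000], [-2.0000, 1.0000]] (det J = 3.0000).
Solving J·Δ = −F gives Δ = (2.0000, 6.0000).
Then the next iterate is (x₁, x₂)₁ = (1.0000, 5.0000).
Round to (1.0000, 5.0000) and repeat: F = (96.0000, -224.0000), J = [[33.0000, 33.0000], [-148.0000, -85.0000]].
Δ = (0.3694, -3.2785), so (x₁, x₂)₂ = (1.3694, 1.7215).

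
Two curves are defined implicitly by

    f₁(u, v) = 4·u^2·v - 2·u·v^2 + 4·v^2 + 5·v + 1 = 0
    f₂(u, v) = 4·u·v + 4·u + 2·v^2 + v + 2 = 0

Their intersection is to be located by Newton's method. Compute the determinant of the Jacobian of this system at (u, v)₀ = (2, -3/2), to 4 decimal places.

J = [[8·u·v - 2·v^2, 4·u^2 - 4·u·v + 8·v + 5], [4·v + 4, 4·u + 4·v + 1]].
At the point, J = [[-28.5000, 21.0000], [-2.0000, 3.0000]].
det J = -43.5000.

-43.5000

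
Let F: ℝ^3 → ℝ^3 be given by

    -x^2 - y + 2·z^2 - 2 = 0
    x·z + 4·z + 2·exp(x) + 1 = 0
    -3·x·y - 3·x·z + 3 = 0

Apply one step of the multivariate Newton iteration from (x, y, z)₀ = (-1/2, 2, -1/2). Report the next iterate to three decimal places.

At (-1/2, 2, -1/2): F = (-3.750, 0.46306, 5.250).
Jacobian J = [[-2·x, -1, 4·z], [z + 2·exp(x), 0, x + 4], [-3·y - 3·z, -3·x, -3·x]].
At the point, J = [[1.000, -1.000, -2.000], [0.71306, 0.000, 3.500], [-4.500, 1.500, 1.500]] (det J = 9.43041).
Solving J·Δ = −F gives Δ = (-0.066, -3.578, -0.119).
Then the next iterate is (x, y, z)₁ = (-0.566, -1.578, -0.619).

(-0.566, -1.578, -0.619)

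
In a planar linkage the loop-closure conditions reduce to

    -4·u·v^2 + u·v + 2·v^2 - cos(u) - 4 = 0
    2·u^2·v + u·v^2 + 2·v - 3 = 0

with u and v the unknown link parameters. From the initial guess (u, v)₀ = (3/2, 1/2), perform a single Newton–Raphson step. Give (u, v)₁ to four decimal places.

At (3/2, 1/2): F = (-4.320737, 0.6250).
Jacobian J = [[-4·v^2 + v + sin(u), -8·u·v + u + 4·v], [4·u·v + v^2, 2·u^2 + 2·u·v + 2]].
At the point, J = [[0.497495, -2.5000], [3.2500, 8.0000]] (det J = 12.104960).
Solving J·Δ = −F gives Δ = (2.7264, -1.1857).
Then the next iterate is (u, v)₁ = (4.2264, -0.6857).

(4.2264, -0.6857)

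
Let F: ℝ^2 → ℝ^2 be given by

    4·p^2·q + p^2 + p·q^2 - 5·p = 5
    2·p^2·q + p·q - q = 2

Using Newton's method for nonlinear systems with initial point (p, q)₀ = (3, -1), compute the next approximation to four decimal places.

At (3, -1): F = (-44.0000, -22.0000).
Jacobian J = [[8·p·q + 2·p + q^2 - 5, 4·p^2 + 2·p·q], [4·p·q + q, 2·p^2 + p - 1]].
At the point, J = [[-22.0000, 30.0000], [-13.0000, 20.0000]] (det J = -50.0000).
Solving J·Δ = −F gives Δ = (-4.4000, -1.7600).
Then the next iterate is (p, q)₁ = (-1.4000, -2.7600).

(-1.4000, -2.7600)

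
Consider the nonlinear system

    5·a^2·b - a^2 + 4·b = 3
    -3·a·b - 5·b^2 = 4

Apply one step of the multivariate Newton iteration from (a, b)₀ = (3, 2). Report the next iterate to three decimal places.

(2.657, 0.623)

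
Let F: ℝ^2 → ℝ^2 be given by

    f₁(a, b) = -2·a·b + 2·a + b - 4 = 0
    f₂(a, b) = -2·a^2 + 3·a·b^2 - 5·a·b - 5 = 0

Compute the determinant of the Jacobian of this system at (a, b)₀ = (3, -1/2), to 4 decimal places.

-115.7500

J = [[-2·b + 2, -2·a + 1], [-4·a + 3·b^2 - 5·b, 6·a·b - 5·a]].
At the point, J = [[3.0000, -5.0000], [-8.7500, -24.0000]].
det J = -115.7500.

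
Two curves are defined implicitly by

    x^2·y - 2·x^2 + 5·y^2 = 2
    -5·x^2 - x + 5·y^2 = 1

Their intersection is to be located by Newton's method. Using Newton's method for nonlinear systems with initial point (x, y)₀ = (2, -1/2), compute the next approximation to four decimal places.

At (2, -1/2): F = (-10.7500, -21.7500).
Jacobian J = [[2·x·y - 4·x, x^2 + 10·y], [-10·x - 1, 10·y]].
At the point, J = [[-10.0000, -1.0000], [-21.0000, -5.0000]] (det J = 29.0000).
Solving J·Δ = −F gives Δ = (-1.1034, 0.2845).
Then the next iterate is (x, y)₁ = (0.8966, -0.2155).

(0.8966, -0.2155)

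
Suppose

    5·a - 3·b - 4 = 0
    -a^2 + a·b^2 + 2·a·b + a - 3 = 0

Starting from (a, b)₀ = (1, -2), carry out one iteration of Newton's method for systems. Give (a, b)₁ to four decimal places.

At (1, -2): F = (7.0000, -3.0000).
Jacobian J = [[5, -3], [-2·a + b^2 + 2·b + 1, 2·a·b + 2·a]].
At the point, J = [[5.0000, -3.0000], [-1.0000, -2.0000]] (det J = -13.0000).
Solving J·Δ = −F gives Δ = (-1.7692, -0.6154).
Then the next iterate is (a, b)₁ = (-0.7692, -2.6154).

(-0.7692, -2.6154)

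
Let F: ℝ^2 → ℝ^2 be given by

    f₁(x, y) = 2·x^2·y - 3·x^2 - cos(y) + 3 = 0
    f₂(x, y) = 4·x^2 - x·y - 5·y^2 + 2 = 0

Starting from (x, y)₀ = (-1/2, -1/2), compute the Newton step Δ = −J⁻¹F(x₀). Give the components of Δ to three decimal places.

(-0.278, -0.450)

At (-1/2, -1/2): F = (1.12242, 1.500).
Jacobian J = [[4·x·y - 6·x, 2·x^2 + sin(y)], [8·x - y, -x - 10·y]].
At the point, J = [[4.000, 0.02057], [-3.500, 5.500]] (det J = 22.07201).
Solving J·Δ = −F gives Δ = (-0.278, -0.450).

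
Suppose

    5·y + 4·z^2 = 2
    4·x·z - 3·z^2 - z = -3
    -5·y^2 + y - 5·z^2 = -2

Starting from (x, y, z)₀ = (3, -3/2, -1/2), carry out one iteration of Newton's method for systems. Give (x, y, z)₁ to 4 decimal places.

(-4.6025, -0.4831, -1.3539)

At (3, -3/2, -1/2): F = (-8.5000, -3.2500, -12.0000).
Jacobian J = [[0, 5, 8·z], [4·z, 0, 4·x - 6·z - 1], [0, -10·y + 1, -10·z]].
At the point, J = [[0.0000, 5.0000, -4.0000], [-2.0000, 0.0000, 14.0000], [0.0000, 16.0000, 5.0000]] (det J = 178.0000).
Solving J·Δ = −F gives Δ = (-7.6025, 1.0169, -0.8539).
Then the next iterate is (x, y, z)₁ = (-4.6025, -0.4831, -1.3539).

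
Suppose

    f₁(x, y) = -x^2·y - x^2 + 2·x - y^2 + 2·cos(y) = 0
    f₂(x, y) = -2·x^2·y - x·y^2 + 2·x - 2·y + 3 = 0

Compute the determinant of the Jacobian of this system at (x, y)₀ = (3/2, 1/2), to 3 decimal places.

J = [[-2·x·y - 2·x + 2, -x^2 - 2·y - 2·sin(y)], [-4·x·y - y^2 + 2, -2·x^2 - 2·x·y - 2]].
At the point, J = [[-2.500, -4.20885], [-1.250, -8.000]].
det J = 14.739.

14.739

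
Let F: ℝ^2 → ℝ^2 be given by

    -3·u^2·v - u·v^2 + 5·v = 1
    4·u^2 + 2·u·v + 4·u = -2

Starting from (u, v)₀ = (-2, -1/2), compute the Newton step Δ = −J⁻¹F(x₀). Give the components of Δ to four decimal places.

At (-2, -1/2): F = (3.0000, 12.0000).
Jacobian J = [[-6·u·v - v^2, -3·u^2 - 2·u·v + 5], [8·u + 2·v + 4, 2·u]].
At the point, J = [[-6.2500, -9.0000], [-13.0000, -4.0000]] (det J = -92.0000).
Solving J·Δ = −F gives Δ = (1.0435, -0.3913).

(1.0435, -0.3913)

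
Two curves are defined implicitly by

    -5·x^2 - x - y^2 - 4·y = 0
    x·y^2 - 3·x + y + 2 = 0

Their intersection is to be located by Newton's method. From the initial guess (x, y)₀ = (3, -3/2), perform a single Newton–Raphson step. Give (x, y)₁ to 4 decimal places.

(1.5753, -1.5852)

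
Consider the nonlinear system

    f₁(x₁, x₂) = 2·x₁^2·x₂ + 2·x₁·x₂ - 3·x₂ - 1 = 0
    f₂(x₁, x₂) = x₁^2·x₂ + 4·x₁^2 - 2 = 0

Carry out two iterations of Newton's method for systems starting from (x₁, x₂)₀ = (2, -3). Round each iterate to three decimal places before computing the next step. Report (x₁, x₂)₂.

(0.891, -1.901)

At (2, -3): F = (-28.000, 2.000).
Jacobian J = [[4·x₁·x₂ + 2·x₂, 2·x₁^2 + 2·x₁ - 3], [2·x₁·x₂ + 8·x₁, x₁^2]].
At the point, J = [[-30.000, 9.000], [4.000, 4.000]] (det J = -156.000).
Solving J·Δ = −F gives Δ = (-0.833, 0.333).
Then the next iterate is (x₁, x₂)₁ = (1.167, -2.667).
Round to (1.167, -2.667) and repeat: F = (-6.48809, -0.18460), J = [[-17.78356, 2.05778], [3.11122, 1.36189]].
Δ = (-0.276, 0.766), so (x₁, x₂)₂ = (0.891, -1.901).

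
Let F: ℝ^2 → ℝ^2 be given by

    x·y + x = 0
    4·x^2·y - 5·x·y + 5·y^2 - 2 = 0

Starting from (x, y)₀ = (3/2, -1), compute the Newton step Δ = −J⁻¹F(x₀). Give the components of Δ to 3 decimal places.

At (3/2, -1): F = (0.000, 1.500).
Jacobian J = [[y + 1, x], [8·x·y - 5·y, 4·x^2 - 5·x + 10·y]].
At the point, J = [[0.000, 1.500], [-7.000, -8.500]] (det J = 10.500).
Solving J·Δ = −F gives Δ = (0.214, 0.000).

(0.214, 0.000)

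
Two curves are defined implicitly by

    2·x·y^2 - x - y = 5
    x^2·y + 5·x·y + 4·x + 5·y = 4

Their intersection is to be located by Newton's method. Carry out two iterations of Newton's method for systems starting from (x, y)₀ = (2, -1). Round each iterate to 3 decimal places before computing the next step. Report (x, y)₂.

At (2, -1): F = (-2.000, -15.000).
Jacobian J = [[2·y^2 - 1, 4·x·y - 1], [2·x·y + 5·y + 4, x^2 + 5·x + 5]].
At the point, J = [[1.000, -9.000], [-5.000, 19.000]] (det J = -26.000).
Solving J·Δ = −F gives Δ = (-6.654, -0.962).
Then the next iterate is (x, y)₁ = (-4.654, -1.962).
Round to (-4.654, -1.962) and repeat: F = (-34.21462, -29.26662), J = [[6.69889, 35.52459], [12.45230, 3.38972]].
Δ = (2.201, 0.548), so (x, y)₂ = (-2.453, -1.414).

(-2.453, -1.414)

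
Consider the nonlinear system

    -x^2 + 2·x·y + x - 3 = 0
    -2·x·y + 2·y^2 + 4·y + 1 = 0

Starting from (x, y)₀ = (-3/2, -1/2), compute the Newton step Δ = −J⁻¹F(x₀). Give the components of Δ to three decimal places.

At (-3/2, -1/2): F = (-5.250, -2.000).
Jacobian J = [[-2·x + 2·y + 1, 2·x], [-2·y, -2·x + 4·y + 4]].
At the point, J = [[3.000, -3.000], [1.000, 5.000]] (det J = 18.000).
Solving J·Δ = −F gives Δ = (1.792, 0.042).

(1.792, 0.042)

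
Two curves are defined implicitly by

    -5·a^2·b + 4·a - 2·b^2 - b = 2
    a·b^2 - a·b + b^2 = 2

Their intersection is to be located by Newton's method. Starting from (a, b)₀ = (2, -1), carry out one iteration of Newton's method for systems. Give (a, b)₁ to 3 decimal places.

At (2, -1): F = (25.000, 3.000).
Jacobian J = [[-10·a·b + 4, -5·a^2 - 4·b - 1], [b^2 - b, 2·a·b - a + 2·b]].
At the point, J = [[24.000, -17.000], [2.000, -8.000]] (det J = -158.000).
Solving J·Δ = −F gives Δ = (-0.943, 0.139).
Then the next iterate is (a, b)₁ = (1.057, -0.861).

(1.057, -0.861)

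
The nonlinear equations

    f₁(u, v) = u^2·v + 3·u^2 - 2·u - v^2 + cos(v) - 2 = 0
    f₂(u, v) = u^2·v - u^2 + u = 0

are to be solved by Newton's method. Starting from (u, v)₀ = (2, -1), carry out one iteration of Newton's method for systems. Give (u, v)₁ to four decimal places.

At (2, -1): F = (1.540302, -6.0000).
Jacobian J = [[2·u·v + 6·u - 2, u^2 - 2·v - sin(v)], [2·u·v - 2·u + 1, u^2]].
At the point, J = [[6.0000, 6.841471], [-7.0000, 4.0000]] (det J = 71.890297).
Solving J·Δ = −F gives Δ = (-0.6567, 0.3508).
Then the next iterate is (u, v)₁ = (1.3433, -0.6492).

(1.3433, -0.6492)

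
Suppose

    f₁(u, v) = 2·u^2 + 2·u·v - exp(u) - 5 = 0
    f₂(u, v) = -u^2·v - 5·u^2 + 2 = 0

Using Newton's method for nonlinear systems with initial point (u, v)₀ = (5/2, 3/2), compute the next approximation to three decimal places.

(1.385, 1.119)

At (5/2, 3/2): F = (2.81751, -38.625).
Jacobian J = [[4·u + 2·v - exp(u), 2·u], [-2·u·v - 10·u, -u^2]].
At the point, J = [[0.81751, 5.000], [-32.500, -6.250]] (det J = 157.39059).
Solving J·Δ = −F gives Δ = (-1.115, -0.381).
Then the next iterate is (u, v)₁ = (1.385, 1.119).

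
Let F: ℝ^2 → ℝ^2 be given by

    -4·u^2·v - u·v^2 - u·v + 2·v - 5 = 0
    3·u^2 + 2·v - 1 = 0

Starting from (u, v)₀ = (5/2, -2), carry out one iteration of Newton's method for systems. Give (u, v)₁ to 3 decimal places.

At (5/2, -2): F = (36.000, 13.750).
Jacobian J = [[-8·u·v - v^2 - v, -4·u^2 - 2·u·v - u + 2], [6·u, 2]].
At the point, J = [[38.000, -15.500], [15.000, 2.000]] (det J = 308.500).
Solving J·Δ = −F gives Δ = (-0.924, 0.057).
Then the next iterate is (u, v)₁ = (1.576, -1.943).

(1.576, -1.943)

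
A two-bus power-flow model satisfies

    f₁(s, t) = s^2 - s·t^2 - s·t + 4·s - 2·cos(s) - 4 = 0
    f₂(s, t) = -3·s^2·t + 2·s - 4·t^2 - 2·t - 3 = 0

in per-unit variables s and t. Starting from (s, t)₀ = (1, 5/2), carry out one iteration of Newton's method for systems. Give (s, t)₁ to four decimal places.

At (1, 5/2): F = (-8.830605, -38.5000).
Jacobian J = [[2·s - t^2 - t + 2·sin(s) + 4, -2·s·t - s], [-6·s·t + 2, -3·s^2 - 8·t - 2]].
At the point, J = [[-1.067058, -6.0000], [-13.0000, -25.0000]] (det J = -51.323549).
Solving J·Δ = −F gives Δ = (-0.1994, -1.4363).
Then the next iterate is (s, t)₁ = (0.8006, 1.0637).

(0.8006, 1.0637)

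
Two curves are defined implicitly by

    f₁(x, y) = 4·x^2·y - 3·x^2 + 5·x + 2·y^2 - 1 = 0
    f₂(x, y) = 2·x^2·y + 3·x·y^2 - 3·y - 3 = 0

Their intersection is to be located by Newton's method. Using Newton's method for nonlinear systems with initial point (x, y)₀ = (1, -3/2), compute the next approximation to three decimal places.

(0.882, -0.984)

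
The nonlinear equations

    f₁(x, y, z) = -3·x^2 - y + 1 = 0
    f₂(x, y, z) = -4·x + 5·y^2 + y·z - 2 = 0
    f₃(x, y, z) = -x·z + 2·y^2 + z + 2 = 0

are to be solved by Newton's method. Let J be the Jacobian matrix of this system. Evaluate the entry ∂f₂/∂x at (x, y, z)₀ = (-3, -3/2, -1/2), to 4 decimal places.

∂f₂/∂x = -4.
At (-3, -3/2, -1/2) this is -4.0000.

-4.0000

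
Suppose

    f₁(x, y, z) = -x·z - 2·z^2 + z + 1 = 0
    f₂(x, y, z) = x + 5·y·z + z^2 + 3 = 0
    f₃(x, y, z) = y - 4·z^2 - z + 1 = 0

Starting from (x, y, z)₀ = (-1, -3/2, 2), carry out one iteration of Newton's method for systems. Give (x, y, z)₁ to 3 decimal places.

At (-1, -3/2, 2): F = (-3.000, -9.000, -18.500).
Jacobian J = [[-z, 0, -x - 4·z + 1], [1, 5·z, 5·y + 2·z], [0, 1, -8·z - 1]].
At the point, J = [[-2.000, 0.000, -6.000], [1.000, 10.000, -3.500], [0.000, 1.000, -17.000]] (det J = 327.000).
Solving J·Δ = −F gives Δ = (1.702, 0.356, -1.067).
Then the next iterate is (x, y, z)₁ = (0.702, -1.144, 0.933).

(0.702, -1.144, 0.933)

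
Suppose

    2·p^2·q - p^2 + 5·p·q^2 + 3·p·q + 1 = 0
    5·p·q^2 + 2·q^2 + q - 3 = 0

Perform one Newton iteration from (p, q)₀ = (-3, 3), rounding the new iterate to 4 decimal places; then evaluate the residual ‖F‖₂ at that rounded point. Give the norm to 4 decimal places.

46.3380

At (-3, 3): F = (-116.0000, -117.0000).
Jacobian J = [[4·p·q - 2·p + 5·q^2 + 3·q, 2·p^2 + 10·p·q + 3·p], [5·q^2, 10·p·q + 4·q + 1]].
At the point, J = [[24.0000, -81.0000], [45.0000, -77.0000]] (det J = 1797.0000).
Solving J·Δ = −F gives Δ = (0.3033, -1.3422).
Then the next iterate is (p, q)₁ = (-2.6967, 1.6578).
Re-evaluating at (-2.6967, 1.6578): F = (-32.628997, -32.902313), so ‖F‖₂ = 46.3380.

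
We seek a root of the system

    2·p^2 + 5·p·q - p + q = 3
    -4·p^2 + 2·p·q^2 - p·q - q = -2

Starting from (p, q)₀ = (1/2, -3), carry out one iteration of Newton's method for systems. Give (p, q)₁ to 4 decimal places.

(-0.6099, -3.5824)

At (1/2, -3): F = (-13.5000, 14.5000).
Jacobian J = [[4·p + 5·q - 1, 5·p + 1], [-8·p + 2·q^2 - q, 4·p·q - p - 1]].
At the point, J = [[-14.0000, 3.5000], [17.0000, -7.5000]] (det J = 45.5000).
Solving J·Δ = −F gives Δ = (-1.1099, -0.5824).
Then the next iterate is (p, q)₁ = (-0.6099, -3.5824).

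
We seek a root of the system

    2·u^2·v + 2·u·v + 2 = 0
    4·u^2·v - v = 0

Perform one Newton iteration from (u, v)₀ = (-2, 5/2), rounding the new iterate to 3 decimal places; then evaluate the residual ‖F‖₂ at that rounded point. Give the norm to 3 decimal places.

At (-2, 5/2): F = (12.000, 37.500).
Jacobian J = [[4·u·v + 2·v, 2·u^2 + 2·u], [8·u·v, 4·u^2 - 1]].
At the point, J = [[-15.000, 4.000], [-40.000, 15.000]] (det J = -65.000).
Solving J·Δ = −F gives Δ = (0.462, -1.269).
Then the next iterate is (u, v)₁ = (-1.538, 1.231).
Re-evaluating at (-1.538, 1.231): F = (4.03717, 10.41645), so ‖F‖₂ = 11.171.

11.171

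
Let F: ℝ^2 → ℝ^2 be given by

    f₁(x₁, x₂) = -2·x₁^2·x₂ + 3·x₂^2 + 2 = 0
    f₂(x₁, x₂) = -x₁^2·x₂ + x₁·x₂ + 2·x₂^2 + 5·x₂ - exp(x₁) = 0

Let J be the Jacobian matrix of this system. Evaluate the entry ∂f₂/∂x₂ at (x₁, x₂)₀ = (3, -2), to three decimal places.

-9.000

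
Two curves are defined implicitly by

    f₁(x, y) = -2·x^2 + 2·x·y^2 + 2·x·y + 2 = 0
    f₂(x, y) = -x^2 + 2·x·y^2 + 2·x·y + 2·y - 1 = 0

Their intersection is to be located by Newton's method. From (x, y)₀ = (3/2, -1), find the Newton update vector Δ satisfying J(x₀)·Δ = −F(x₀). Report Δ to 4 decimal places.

At (3/2, -1): F = (-2.5000, -5.2500).
Jacobian J = [[-4·x + 2·y^2 + 2·y, 4·x·y + 2·x], [-2·x + 2·y^2 + 2·y, 4·x·y + 2·x + 2]].
At the point, J = [[-6.0000, -3.0000], [-3.0000, -1.0000]] (det J = -3.0000).
Solving J·Δ = −F gives Δ = (-4.4167, 8.0000).

(-4.4167, 8.0000)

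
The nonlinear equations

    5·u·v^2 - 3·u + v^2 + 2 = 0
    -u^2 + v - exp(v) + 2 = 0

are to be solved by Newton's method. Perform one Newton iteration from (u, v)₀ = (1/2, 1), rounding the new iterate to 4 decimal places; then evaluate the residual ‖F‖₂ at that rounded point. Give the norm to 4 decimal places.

7.3705

At (1/2, 1): F = (4.0000, 0.031718).
Jacobian J = [[5·v^2 - 3, 10·u·v + 2·v], [-2·u, -exp(v) + 1]].
At the point, J = [[2.0000, 7.0000], [-1.0000, -1.718282]] (det J = 3.563436).
Solving J·Δ = −F gives Δ = (1.9911, -1.1403).
Then the next iterate is (u, v)₁ = (2.4911, -0.1403).
Re-evaluating at (2.4911, -0.1403): F = (-5.208441, -5.214977), so ‖F‖₂ = 7.3705.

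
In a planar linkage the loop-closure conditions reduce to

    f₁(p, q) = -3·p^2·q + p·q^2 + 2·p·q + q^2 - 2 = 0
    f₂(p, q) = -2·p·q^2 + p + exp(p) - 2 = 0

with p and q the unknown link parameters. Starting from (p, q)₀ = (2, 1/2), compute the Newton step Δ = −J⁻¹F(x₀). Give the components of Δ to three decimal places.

(-0.906, -0.189)

At (2, 1/2): F = (-5.250, 6.38906).
Jacobian J = [[-6·p·q + q^2 + 2·q, -3·p^2 + 2·p·q + 2·p + 2·q], [-2·q^2 + exp(p) + 1, -4·p·q]].
At the point, J = [[-4.750, -5.000], [7.88906, -4.000]] (det J = 58.44528).
Solving J·Δ = −F gives Δ = (-0.906, -0.189).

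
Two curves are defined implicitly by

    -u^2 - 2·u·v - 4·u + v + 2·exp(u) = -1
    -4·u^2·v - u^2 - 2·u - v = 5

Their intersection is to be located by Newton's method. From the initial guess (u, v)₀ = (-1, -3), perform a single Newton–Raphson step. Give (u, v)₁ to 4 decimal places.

At (-1, -3): F = (-4.264241, 11.0000).
Jacobian J = [[-2·u - 2·v + 2·exp(u) - 4, -2·u + 1], [-8·u·v - 2·u - 2, -4·u^2 - 1]].
At the point, J = [[4.735759, 3.0000], [-24.0000, -5.0000]] (det J = 48.321206).
Solving J·Δ = −F gives Δ = (0.2417, 1.0399).
Then the next iterate is (u, v)₁ = (-0.7583, -1.9601).

(-0.7583, -1.9601)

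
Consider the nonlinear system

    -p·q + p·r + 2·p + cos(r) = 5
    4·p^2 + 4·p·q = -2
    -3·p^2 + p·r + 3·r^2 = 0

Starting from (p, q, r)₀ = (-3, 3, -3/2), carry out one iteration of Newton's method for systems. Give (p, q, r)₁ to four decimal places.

(-2.3095, 2.4762, -1.8631)

At (-3, 3, -3/2): F = (2.570737, 2.0000, -15.7500).
Jacobian J = [[-q + r + 2, -p, p - sin(r)], [8·p + 4·q, 4·p, 0], [-6·p + r, 0, p + 6·r]].
At the point, J = [[-2.5000, 3.0000, -2.002505], [-12.0000, -12.0000, 0.0000], [16.5000, 0.0000, -12.0000]] (det J = -1188.495993).
Solving J·Δ = −F gives Δ = (0.6905, -0.5238, -0.3631).
Then the next iterate is (p, q, r)₁ = (-2.3095, 2.4762, -1.8631).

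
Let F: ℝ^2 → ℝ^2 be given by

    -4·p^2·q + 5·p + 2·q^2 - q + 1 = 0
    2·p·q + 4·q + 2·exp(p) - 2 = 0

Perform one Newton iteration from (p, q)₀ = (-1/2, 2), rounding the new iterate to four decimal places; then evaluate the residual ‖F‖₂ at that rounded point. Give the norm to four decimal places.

207.4016

At (-1/2, 2): F = (2.5000, 5.213061).
Jacobian J = [[-8·p·q + 5, -4·p^2 + 4·q - 1], [2·q + 2·exp(p), 2·p + 4]].
At the point, J = [[13.0000, 6.0000], [5.213061, 3.0000]] (det J = 7.721632).
Solving J·Δ = −F gives Δ = (3.0794, -7.0888).
Then the next iterate is (p, q)₁ = (2.5794, -5.0888).
Re-evaluating at (2.5794, -5.0888): F = (206.206912, -22.228857), so ‖F‖₂ = 207.4016.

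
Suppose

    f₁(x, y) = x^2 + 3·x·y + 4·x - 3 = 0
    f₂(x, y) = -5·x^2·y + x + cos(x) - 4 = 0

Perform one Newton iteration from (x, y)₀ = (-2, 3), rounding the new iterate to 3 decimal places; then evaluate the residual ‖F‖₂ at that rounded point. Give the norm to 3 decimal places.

At (-2, 3): F = (-25.000, -66.41615).
Jacobian J = [[2·x + 3·y + 4, 3·x], [-10·x·y - sin(x) + 1, -5·x^2]].
At the point, J = [[9.000, -6.000], [61.90930, -20.000]] (det J = 191.45578).
Solving J·Δ = −F gives Δ = (-0.530, -4.962).
Then the next iterate is (x, y)₁ = (-2.530, -1.962).
Re-evaluating at (-2.530, -1.962): F = (8.17248, 55.44409), so ‖F‖₂ = 56.043.

56.043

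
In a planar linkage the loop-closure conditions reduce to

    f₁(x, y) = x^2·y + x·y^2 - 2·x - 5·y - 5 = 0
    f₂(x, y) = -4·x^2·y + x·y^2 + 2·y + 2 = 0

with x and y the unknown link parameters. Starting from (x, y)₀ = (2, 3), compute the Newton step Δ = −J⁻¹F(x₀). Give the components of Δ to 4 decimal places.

(-0.5882, 0.4706)

At (2, 3): F = (6.0000, -22.0000).
Jacobian J = [[2·x·y + y^2 - 2, x^2 + 2·x·y - 5], [-8·x·y + y^2, -4·x^2 + 2·x·y + 2]].
At the point, J = [[19.0000, 11.0000], [-39.0000, -2.0000]] (det J = 391.0000).
Solving J·Δ = −F gives Δ = (-0.5882, 0.4706).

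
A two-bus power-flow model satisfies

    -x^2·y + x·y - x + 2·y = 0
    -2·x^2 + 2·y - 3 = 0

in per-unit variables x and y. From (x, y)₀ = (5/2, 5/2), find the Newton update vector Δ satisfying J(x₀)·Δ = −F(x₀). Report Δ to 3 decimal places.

At (5/2, 5/2): F = (-6.875, -10.500).
Jacobian J = [[-2·x·y + y - 1, -x^2 + x + 2], [-4·x, 2]].
At the point, J = [[-11.000, -1.750], [-10.000, 2.000]] (det J = -39.500).
Solving J·Δ = −F gives Δ = (-0.813, 1.184).

(-0.813, 1.184)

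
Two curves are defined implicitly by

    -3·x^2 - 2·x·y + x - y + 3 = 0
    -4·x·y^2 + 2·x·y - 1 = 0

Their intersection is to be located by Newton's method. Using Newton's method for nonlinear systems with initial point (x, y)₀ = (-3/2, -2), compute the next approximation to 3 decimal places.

(-0.933, -1.346)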